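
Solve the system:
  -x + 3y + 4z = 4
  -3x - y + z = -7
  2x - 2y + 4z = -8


Using Cramer's rule. Expand each determinant along the first row.
D  = (-1)*[(-1)*4 - 1*(-2)] - 3*[(-3)*4 - 1*2] + 4*[(-3)*(-2) - (-1)*2]
  = (-1)*(-2) - 3*(-14) + 4*(8) = 76
Dx = 4*[(-1)*4 - 1*(-2)] - 3*[(-7)*4 - 1*(-8)] + 4*[(-7)*(-2) - (-1)*(-8)]
  = 4*(-2) - 3*(-20) + 4*(6) = 76
Dy = (-1)*[(-7)*4 - 1*(-8)] - 4*[(-3)*4 - 1*2] + 4*[(-3)*(-8) - (-7)*2]
  = (-1)*(-20) - 4*(-14) + 4*(38) = 228
Dz = (-1)*[(-1)*(-8) - (-7)*(-2)] - 3*[(-3)*(-8) - (-7)*2] + 4*[(-3)*(-2) - (-1)*2]
  = (-1)*(-6) - 3*(38) + 4*(8) = -76
x = Dx/D = 76/76 = 1, y = Dy/D = 228/76 = 3, z = Dz/D = -76/76 = -1
Check eq1: (-1)(1) + (3)(3) + (4)(-1) = 4 = 4 ✓
Check eq2: (-3)(1) + (-1)(3) + (1)(-1) = -7 = -7 ✓
Check eq3: (2)(1) + (-2)(3) + (4)(-1) = -8 = -8 ✓

x = 1, y = 3, z = -1


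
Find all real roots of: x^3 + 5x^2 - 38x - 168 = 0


Let p(x) = x^3 + 5x^2 - 38x - 168. By the rational root theorem (leading coefficient 1), any rational root is an integer divisor of 168: try ±1, ±2, ... in turn.
Test x = 1: value = -200 ≠ 0.
Test x = -1: value = -126 ≠ 0.
Test x = 2: value = -216 ≠ 0.
Test x = -2: value = -80 ≠ 0.
Test x = 3: value = -210 ≠ 0.
Test x = -3: value = -36 ≠ 0.
Test x = 4: value = -176 ≠ 0.
Test x = -4: value = 0 ✓, so (x + 4) is a factor.
Synthetic division by (x + 4): bring down 1; 1(-4) + 5 = 1; 1(-4) - 38 = -42; (-42)(-4) - 168 = 0 → quotient x^2 + x - 42, remainder 0.
Solve the quadratic x^2 + x - 42 = 0: discriminant = 1^2 - 4(1)(-42) = 1 + 168 = 169.
sqrt(169) = 13, so x = (-1 ± 13)/2: x = 6 or x = -7.

x = -7, x = -4, x = 6


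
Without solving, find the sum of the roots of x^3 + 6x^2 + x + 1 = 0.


By Vieta's formulas for x^3 + bx^2 + cx + d = 0:
  r1 + r2 + r3 = -b/a = -6
  r1*r2 + r1*r3 + r2*r3 = c/a = 1
  r1*r2*r3 = -d/a = -1


Sum = -6


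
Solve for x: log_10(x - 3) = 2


Convert to exponential form: x - 3 = 10^2 = 100
x = 100 + 3 = 103
Check: log_10(103 - 3) = log_10(100) = log_10(100) = 2 ✓

x = 103


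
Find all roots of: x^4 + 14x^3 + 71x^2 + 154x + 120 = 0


Let p(x) = x^4 + 14x^3 + 71x^2 + 154x + 120. By the rational root theorem (leading coefficient 1), any rational root is an integer divisor of 120: try ±1, ±2, ... in turn.
Test x = 1: value = 360 ≠ 0.
Test x = -1: value = 24 ≠ 0.
Test x = 2: value = 840 ≠ 0.
Test x = -2: value = 0 ✓, so (x + 2) is a factor.
Synthetic division by (x + 2): bring down 1; 1(-2) + 14 = 12; 12(-2) + 71 = 47; 47(-2) + 154 = 60; 60(-2) + 120 = 0 → quotient x^3 + 12x^2 + 47x + 60, remainder 0.
Continue with the quotient x^3 + 12x^2 + 47x + 60 (candidates must divide 60; re-test x = -2 first in case it repeats).
Test x = -2: value = 6 ≠ 0.
Test x = 3: value = 336 ≠ 0.
Test x = -3: value = 0 ✓, so (x + 3) is a factor.
Synthetic division by (x + 3): bring down 1; 1(-3) + 12 = 9; 9(-3) + 47 = 20; 20(-3) + 60 = 0 → quotient x^2 + 9x + 20, remainder 0.
Solve the quadratic x^2 + 9x + 20 = 0: discriminant = 9^2 - 4(1)(20) = 81 - 80 = 1.
sqrt(1) = 1, so x = (-9 ± 1)/2: x = -4 or x = -5.
Collecting all roots found:

x = -5, x = -4, x = -3, x = -2


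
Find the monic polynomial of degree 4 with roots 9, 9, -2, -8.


A monic polynomial with roots 9, 9, -2, -8 is:
p(x) = (x - 9)(x - 9)(x + 2)(x + 8)
After multiplying by (x - 9): x - 9
After multiplying by (x - 9): x^2 - 18x + 81
After multiplying by (x + 2): x^3 - 16x^2 + 45x + 162
After multiplying by (x + 8): x^4 - 8x^3 - 83x^2 + 522x + 1296

x^4 - 8x^3 - 83x^2 + 522x + 1296


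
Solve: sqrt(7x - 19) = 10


Square both sides: 7x - 19 = 10^2 = 100
7x = 100 + 19 = 119
x = 17
Check: sqrt(7*17 - 19) = sqrt(100) = 10 ✓

x = 17


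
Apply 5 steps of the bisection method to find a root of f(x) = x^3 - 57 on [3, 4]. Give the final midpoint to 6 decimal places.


f(x) = x^3 - 57
f(3) = -30 < 0
f(4) = 7 > 0

Step 1: midpoint = (3.000000 + 4.000000)/2 = 3.500000
  f(3.500000) = -14.125000
  f(mid) < 0, so root is in [3.500000, 4.000000]

Step 2: midpoint = (3.500000 + 4.000000)/2 = 3.750000
  f(3.750000) = -4.265625
  f(mid) < 0, so root is in [3.750000, 4.000000]

Step 3: midpoint = (3.750000 + 4.000000)/2 = 3.875000
  f(3.875000) = 1.185547
  f(mid) > 0, so root is in [3.750000, 3.875000]

Step 4: midpoint = (3.750000 + 3.875000)/2 = 3.812500
  f(3.812500) = -1.584717
  f(mid) < 0, so root is in [3.812500, 3.875000]

Step 5: midpoint = (3.812500 + 3.875000)/2 = 3.843750
  f(3.843750) = -0.210846
  f(mid) < 0, so root is in [3.843750, 3.875000]

midpoint = 3.843750


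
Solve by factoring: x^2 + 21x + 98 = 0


We need two numbers that multiply to 98 and add to 21.
Those numbers are 14 and 7 (since 14 * 7 = 98 and 14 + 7 = 21).
So x^2 + 21x + 98 = (x + 14)(x + 7) = 0
Setting each factor to zero: x = -14 or x = -7

x = -14, x = -7


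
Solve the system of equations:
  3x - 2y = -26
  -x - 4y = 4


Using Cramer's rule:
Determinant D = (3)(-4) - (-1)(-2) = -12 - 2 = -14
Dx = (-26)(-4) - (4)(-2) = 104 + 8 = 112
Dy = (3)(4) - (-1)(-26) = 12 - 26 = -14
x = Dx/D = 112/-14 = -8
y = Dy/D = -14/-14 = 1

x = -8, y = 1


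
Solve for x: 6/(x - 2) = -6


Multiply both sides by (x - 2): 6 = -6(x - 2)
Distribute: 6 = -6x + 12
-6x = 6 - 12 = -6
x = 1

x = 1


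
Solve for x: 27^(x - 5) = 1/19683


Express both sides with the same base.
1/19683 = 27^(-3)
Since the bases match, equate exponents: x - 5 = -3
So x = -3 - (-5) = 2

x = 2


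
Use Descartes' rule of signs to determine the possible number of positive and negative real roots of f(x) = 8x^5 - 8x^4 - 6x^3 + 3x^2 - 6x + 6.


Descartes' rule of signs:

For positive roots, count sign changes in f(x) = 8x^5 - 8x^4 - 6x^3 + 3x^2 - 6x + 6:
Signs of coefficients: +, -, -, +, -, +
Number of sign changes: 4
Possible positive real roots: 4, 2, 0

For negative roots, examine f(-x) = -8x^5 - 8x^4 + 6x^3 + 3x^2 + 6x + 6:
Signs of coefficients: -, -, +, +, +, +
Number of sign changes: 1
Possible negative real roots: 1

Positive roots: 4 or 2 or 0; Negative roots: 1


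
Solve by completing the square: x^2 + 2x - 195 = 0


Start: x^2 + 2x - 195 = 0
Move constant: x^2 + 2x = 195
Half of 2 is 1, squared is 1
Add 1 to both sides: x^2 + 2x + 1 = 196
(x + 1)^2 = 196
x + 1 = ±14
x = -1 + 14 = 13 or x = -1 - 14 = -15

x = -15, x = 13


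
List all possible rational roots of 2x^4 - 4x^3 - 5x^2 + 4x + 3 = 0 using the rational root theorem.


Rational root theorem: possible roots are ±p/q where:
  p divides the constant term (3): p ∈ {1, 3}
  q divides the leading coefficient (2): q ∈ {1, 2}

All possible rational roots: -3, -3/2, -1, -1/2, 1/2, 1, 3/2, 3

-3, -3/2, -1, -1/2, 1/2, 1, 3/2, 3


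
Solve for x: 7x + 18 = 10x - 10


Starting with: 7x + 18 = 10x - 10
Move all x terms to left: (7 - 10)x = -10 - 18
Simplify: -3x = -28
Divide both sides by -3: x = 28/3

x = 28/3


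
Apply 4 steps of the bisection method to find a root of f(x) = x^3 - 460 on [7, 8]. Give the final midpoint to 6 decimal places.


f(x) = x^3 - 460
f(7) = -117 < 0
f(8) = 52 > 0

Step 1: midpoint = (7.000000 + 8.000000)/2 = 7.500000
  f(7.500000) = -38.125000
  f(mid) < 0, so root is in [7.500000, 8.000000]

Step 2: midpoint = (7.500000 + 8.000000)/2 = 7.750000
  f(7.750000) = 5.484375
  f(mid) > 0, so root is in [7.500000, 7.750000]

Step 3: midpoint = (7.500000 + 7.750000)/2 = 7.625000
  f(7.625000) = -16.677734
  f(mid) < 0, so root is in [7.625000, 7.750000]

Step 4: midpoint = (7.625000 + 7.750000)/2 = 7.687500
  f(7.687500) = -5.686768
  f(mid) < 0, so root is in [7.687500, 7.750000]

midpoint = 7.687500


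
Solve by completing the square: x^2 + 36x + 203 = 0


Start: x^2 + 36x + 203 = 0
Move constant: x^2 + 36x = -203
Half of 36 is 18, squared is 324
Add 324 to both sides: x^2 + 36x + 324 = 121
(x + 18)^2 = 121
x + 18 = ±11
x = -18 + 11 = -7 or x = -18 - 11 = -29

x = -29, x = -7


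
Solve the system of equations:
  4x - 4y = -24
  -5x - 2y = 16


Using Cramer's rule:
Determinant D = (4)(-2) - (-5)(-4) = -8 - 20 = -28
Dx = (-24)(-2) - (16)(-4) = 48 + 64 = 112
Dy = (4)(16) - (-5)(-24) = 64 - 120 = -56
x = Dx/D = 112/-28 = -4
y = Dy/D = -56/-28 = 2

x = -4, y = 2


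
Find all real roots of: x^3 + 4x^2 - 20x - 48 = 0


Let p(x) = x^3 + 4x^2 - 20x - 48. By the rational root theorem (leading coefficient 1), any rational root is an integer divisor of 48: try ±1, ±2, ... in turn.
Test x = 1: value = -63 ≠ 0.
Test x = -1: value = -25 ≠ 0.
Test x = 2: value = -64 ≠ 0.
Test x = -2: value = 0 ✓, so (x + 2) is a factor.
Synthetic division by (x + 2): bring down 1; 1(-2) + 4 = 2; 2(-2) - 20 = -24; (-24)(-2) - 48 = 0 → quotient x^2 + 2x - 24, remainder 0.
Solve the quadratic x^2 + 2x - 24 = 0: discriminant = 2^2 - 4(1)(-24) = 4 + 96 = 100.
sqrt(100) = 10, so x = (-2 ± 10)/2: x = 4 or x = -6.

x = -6, x = -2, x = 4


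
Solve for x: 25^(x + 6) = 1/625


Express both sides with the same base.
1/625 = 25^(-2)
Since the bases match, equate exponents: x + 6 = -2
So x = -2 - (6) = -8

x = -8


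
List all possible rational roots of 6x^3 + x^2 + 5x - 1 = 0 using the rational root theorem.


Rational root theorem: possible roots are ±p/q where:
  p divides the constant term (-1): p ∈ {1}
  q divides the leading coefficient (6): q ∈ {1, 2, 3, 6}

All possible rational roots: -1, -1/2, -1/3, -1/6, 1/6, 1/3, 1/2, 1

-1, -1/2, -1/3, -1/6, 1/6, 1/3, 1/2, 1


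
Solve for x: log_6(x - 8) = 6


Convert to exponential form: x - 8 = 6^6 = 46656
x = 46656 + 8 = 46664
Check: log_6(46664 - 8) = log_6(46656) = log_6(46656) = 6 ✓

x = 46664


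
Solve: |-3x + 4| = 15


An absolute value equation |expr| = 15 gives two cases:
Case 1: -3x + 4 = 15
  -3x = 11, so x = -11/3
Case 2: -3x + 4 = -15
  -3x = -19, so x = 19/3

x = -11/3, x = 19/3


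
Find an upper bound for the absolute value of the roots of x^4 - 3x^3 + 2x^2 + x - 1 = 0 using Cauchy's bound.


Cauchy's bound: all roots r satisfy |r| <= 1 + max(|a_i/a_n|) for i = 0,...,n-1
where a_n is the leading coefficient.

Coefficients: [1, -3, 2, 1, -1]
Leading coefficient a_n = 1
Ratios |a_i/a_n|: 3, 2, 1, 1
Maximum ratio: 3
Cauchy's bound: |r| <= 1 + 3 = 4

Upper bound = 4


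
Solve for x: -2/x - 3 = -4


Subtract -3 from both sides: -2/x = -1
Multiply both sides by x: -2 = -1 * x
Divide by -1: x = 2

x = 2


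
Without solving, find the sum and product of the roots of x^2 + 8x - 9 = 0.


By Vieta's formulas for ax^2 + bx + c = 0:
  Sum of roots = -b/a
  Product of roots = c/a

Here a = 1, b = 8, c = -9
Sum = -(8)/1 = -8
Product = -9/1 = -9

Sum = -8, Product = -9


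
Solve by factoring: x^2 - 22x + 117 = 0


We need two numbers that multiply to 117 and add to -22.
Those numbers are -9 and -13 (since (-9) * (-13) = 117 and (-9) + (-13) = -22).
So x^2 - 22x + 117 = (x - 9)(x - 13) = 0
Setting each factor to zero: x = 9 or x = 13

x = 9, x = 13


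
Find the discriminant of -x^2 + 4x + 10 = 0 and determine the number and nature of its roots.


For ax^2 + bx + c = 0, discriminant D = b^2 - 4ac
Here a = -1, b = 4, c = 10
D = (4)^2 - 4(-1)(10) = 16 + 40 = 56

D = 56 > 0 but not a perfect square
The equation has 2 distinct real irrational roots.

Discriminant = 56, 2 distinct real irrational roots


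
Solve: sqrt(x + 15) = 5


Square both sides: x + 15 = 5^2 = 25
x = 25 - 15 = 10
x = 10
Check: sqrt(1*10 + 15) = sqrt(25) = 5 ✓

x = 10


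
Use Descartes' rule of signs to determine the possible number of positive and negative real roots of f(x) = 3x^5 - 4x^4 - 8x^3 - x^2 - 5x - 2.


Descartes' rule of signs:

For positive roots, count sign changes in f(x) = 3x^5 - 4x^4 - 8x^3 - x^2 - 5x - 2:
Signs of coefficients: +, -, -, -, -, -
Number of sign changes: 1
Possible positive real roots: 1

For negative roots, examine f(-x) = -3x^5 - 4x^4 + 8x^3 - x^2 + 5x - 2:
Signs of coefficients: -, -, +, -, +, -
Number of sign changes: 4
Possible negative real roots: 4, 2, 0

Positive roots: 1; Negative roots: 4 or 2 or 0


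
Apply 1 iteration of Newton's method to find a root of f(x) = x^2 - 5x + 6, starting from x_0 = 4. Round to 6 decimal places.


Newton's method: x_(n+1) = x_n - f(x_n)/f'(x_n)
f(x) = x^2 - 5x + 6
f'(x) = 2x - 5

Iteration 1:
  f(4.000000) = 2.000000
  f'(4.000000) = 3.000000
  x_1 = 4.000000 - (2.000000)/(3.000000) = 3.333333

x_1 = 3.333333


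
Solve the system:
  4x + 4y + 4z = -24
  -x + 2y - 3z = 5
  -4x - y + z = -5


Using Cramer's rule. Expand each determinant along the first row.
D  = 4*[2*1 - (-3)*(-1)] - 4*[(-1)*1 - (-3)*(-4)] + 4*[(-1)*(-1) - 2*(-4)]
  = 4*(-1) - 4*(-13) + 4*(9) = 84
Dx = (-24)*[2*1 - (-3)*(-1)] - 4*[5*1 - (-3)*(-5)] + 4*[5*(-1) - 2*(-5)]
  = (-24)*(-1) - 4*(-10) + 4*(5) = 84
Dy = 4*[5*1 - (-3)*(-5)] - (-24)*[(-1)*1 - (-3)*(-4)] + 4*[(-1)*(-5) - 5*(-4)]
  = 4*(-10) - (-24)*(-13) + 4*(25) = -252
Dz = 4*[2*(-5) - 5*(-1)] - 4*[(-1)*(-5) - 5*(-4)] + (-24)*[(-1)*(-1) - 2*(-4)]
  = 4*(-5) - 4*(25) + (-24)*(9) = -336
x = Dx/D = 84/84 = 1, y = Dy/D = -252/84 = -3, z = Dz/D = -336/84 = -4
Check eq1: (4)(1) + (4)(-3) + (4)(-4) = -24 = -24 ✓
Check eq2: (-1)(1) + (2)(-3) + (-3)(-4) = 5 = 5 ✓
Check eq3: (-4)(1) + (-1)(-3) + (1)(-4) = -5 = -5 ✓

x = 1, y = -3, z = -4


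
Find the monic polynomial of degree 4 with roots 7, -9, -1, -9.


A monic polynomial with roots 7, -9, -1, -9 is:
p(x) = (x - 7)(x + 9)(x + 1)(x + 9)
After multiplying by (x - 7): x - 7
After multiplying by (x + 9): x^2 + 2x - 63
After multiplying by (x + 1): x^3 + 3x^2 - 61x - 63
After multiplying by (x + 9): x^4 + 12x^3 - 34x^2 - 612x - 567

x^4 + 12x^3 - 34x^2 - 612x - 567


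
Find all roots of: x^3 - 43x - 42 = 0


Let p(x) = x^3 - 43x - 42. By the rational root theorem (leading coefficient 1), any rational root is an integer divisor of 42: try ±1, ±2, ... in turn.
Test x = 1: value = -84 ≠ 0.
Test x = -1: value = 0 ✓, so (x + 1) is a factor.
Synthetic division by (x + 1): bring down 1; 1(-1) + 0 = -1; (-1)(-1) - 43 = -42; (-42)(-1) - 42 = 0 → quotient x^2 - x - 42, remainder 0.
Solve the quadratic x^2 - x - 42 = 0: discriminant = (-1)^2 - 4(1)(-42) = 1 + 168 = 169.
sqrt(169) = 13, so x = (1 ± 13)/2: x = 7 or x = -6.
Collecting all roots found:

x = -6, x = -1, x = 7


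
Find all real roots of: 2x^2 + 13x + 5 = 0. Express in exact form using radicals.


Using the quadratic formula: x = (-b ± sqrt(b^2 - 4ac)) / (2a)
Here a = 2, b = 13, c = 5
Discriminant = b^2 - 4ac = 13^2 - 4(2)(5) = 169 - 40 = 129
Since discriminant = 129 > 0, there are two real roots.
x = (-13 ± sqrt(129)) / 4
Numerically: x ≈ -0.4105 or x ≈ -6.0895

x = (-13 + sqrt(129)) / 4 or x = (-13 - sqrt(129)) / 4


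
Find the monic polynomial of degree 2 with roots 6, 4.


A monic polynomial with roots 6, 4 is:
p(x) = (x - 6)(x - 4)
After multiplying by (x - 6): x - 6
After multiplying by (x - 4): x^2 - 10x + 24

x^2 - 10x + 24


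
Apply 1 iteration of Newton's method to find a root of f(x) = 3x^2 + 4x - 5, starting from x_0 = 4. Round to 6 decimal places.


Newton's method: x_(n+1) = x_n - f(x_n)/f'(x_n)
f(x) = 3x^2 + 4x - 5
f'(x) = 6x + 4

Iteration 1:
  f(4.000000) = 59.000000
  f'(4.000000) = 28.000000
  x_1 = 4.000000 - (59.000000)/(28.000000) = 1.892857

x_1 = 1.892857


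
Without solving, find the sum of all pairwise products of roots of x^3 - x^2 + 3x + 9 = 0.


By Vieta's formulas for x^3 + bx^2 + cx + d = 0:
  r1 + r2 + r3 = -b/a = 1
  r1*r2 + r1*r3 + r2*r3 = c/a = 3
  r1*r2*r3 = -d/a = -9


Sum of pairwise products = 3


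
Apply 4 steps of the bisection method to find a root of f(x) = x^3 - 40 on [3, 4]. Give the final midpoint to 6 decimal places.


f(x) = x^3 - 40
f(3) = -13 < 0
f(4) = 24 > 0

Step 1: midpoint = (3.000000 + 4.000000)/2 = 3.500000
  f(3.500000) = 2.875000
  f(mid) > 0, so root is in [3.000000, 3.500000]

Step 2: midpoint = (3.000000 + 3.500000)/2 = 3.250000
  f(3.250000) = -5.671875
  f(mid) < 0, so root is in [3.250000, 3.500000]

Step 3: midpoint = (3.250000 + 3.500000)/2 = 3.375000
  f(3.375000) = -1.556641
  f(mid) < 0, so root is in [3.375000, 3.500000]

Step 4: midpoint = (3.375000 + 3.500000)/2 = 3.437500
  f(3.437500) = 0.618896
  f(mid) > 0, so root is in [3.375000, 3.437500]

midpoint = 3.437500


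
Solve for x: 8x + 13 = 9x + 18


Starting with: 8x + 13 = 9x + 18
Move all x terms to left: (8 - 9)x = 18 - 13
Simplify: -x = 5
Divide both sides by -1: x = -5

x = -5


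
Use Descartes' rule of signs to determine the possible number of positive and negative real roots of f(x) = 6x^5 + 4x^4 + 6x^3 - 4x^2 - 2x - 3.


Descartes' rule of signs:

For positive roots, count sign changes in f(x) = 6x^5 + 4x^4 + 6x^3 - 4x^2 - 2x - 3:
Signs of coefficients: +, +, +, -, -, -
Number of sign changes: 1
Possible positive real roots: 1

For negative roots, examine f(-x) = -6x^5 + 4x^4 - 6x^3 - 4x^2 + 2x - 3:
Signs of coefficients: -, +, -, -, +, -
Number of sign changes: 4
Possible negative real roots: 4, 2, 0

Positive roots: 1; Negative roots: 4 or 2 or 0


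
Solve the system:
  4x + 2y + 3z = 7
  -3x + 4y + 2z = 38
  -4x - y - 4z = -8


Using Cramer's rule. Expand each determinant along the first row.
D  = 4*[4*(-4) - 2*(-1)] - 2*[(-3)*(-4) - 2*(-4)] + 3*[(-3)*(-1) - 4*(-4)]
  = 4*(-14) - 2*(20) + 3*(19) = -39
Dx = 7*[4*(-4) - 2*(-1)] - 2*[38*(-4) - 2*(-8)] + 3*[38*(-1) - 4*(-8)]
  = 7*(-14) - 2*(-136) + 3*(-6) = 156
Dy = 4*[38*(-4) - 2*(-8)] - 7*[(-3)*(-4) - 2*(-4)] + 3*[(-3)*(-8) - 38*(-4)]
  = 4*(-136) - 7*(20) + 3*(176) = -156
Dz = 4*[4*(-8) - 38*(-1)] - 2*[(-3)*(-8) - 38*(-4)] + 7*[(-3)*(-1) - 4*(-4)]
  = 4*(6) - 2*(176) + 7*(19) = -195
x = Dx/D = 156/-39 = -4, y = Dy/D = -156/-39 = 4, z = Dz/D = -195/-39 = 5
Check eq1: (4)(-4) + (2)(4) + (3)(5) = 7 = 7 ✓
Check eq2: (-3)(-4) + (4)(4) + (2)(5) = 38 = 38 ✓
Check eq3: (-4)(-4) + (-1)(4) + (-4)(5) = -8 = -8 ✓

x = -4, y = 4, z = 5


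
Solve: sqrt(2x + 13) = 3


Square both sides: 2x + 13 = 3^2 = 9
2x = 9 - 13 = -4
x = -2
Check: sqrt(2*(-2) + 13) = sqrt(9) = 3 ✓

x = -2


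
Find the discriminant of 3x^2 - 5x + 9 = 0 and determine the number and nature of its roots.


For ax^2 + bx + c = 0, discriminant D = b^2 - 4ac
Here a = 3, b = -5, c = 9
D = (-5)^2 - 4(3)(9) = 25 - 108 = -83

D = -83 < 0
The equation has no real roots (2 complex conjugate roots).

Discriminant = -83, no real roots (2 complex conjugate roots)


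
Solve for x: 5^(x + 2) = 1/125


Express both sides with the same base.
1/125 = 5^(-3)
Since the bases match, equate exponents: x + 2 = -3
So x = -3 - (2) = -5

x = -5


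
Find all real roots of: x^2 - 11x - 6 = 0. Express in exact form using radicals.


Using the quadratic formula: x = (-b ± sqrt(b^2 - 4ac)) / (2a)
Here a = 1, b = -11, c = -6
Discriminant = b^2 - 4ac = (-11)^2 - 4(1)(-6) = 121 + 24 = 145
Since discriminant = 145 > 0, there are two real roots.
x = (11 ± sqrt(145)) / 2
Numerically: x ≈ 11.5208 or x ≈ -0.5208

x = (11 + sqrt(145)) / 2 or x = (11 - sqrt(145)) / 2


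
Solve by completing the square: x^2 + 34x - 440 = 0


Start: x^2 + 34x - 440 = 0
Move constant: x^2 + 34x = 440
Half of 34 is 17, squared is 289
Add 289 to both sides: x^2 + 34x + 289 = 729
(x + 17)^2 = 729
x + 17 = ±27
x = -17 + 27 = 10 or x = -17 - 27 = -44

x = -44, x = 10


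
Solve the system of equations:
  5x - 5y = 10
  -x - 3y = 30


Using Cramer's rule:
Determinant D = (5)(-3) - (-1)(-5) = -15 - 5 = -20
Dx = (10)(-3) - (30)(-5) = -30 + 150 = 120
Dy = (5)(30) - (-1)(10) = 150 + 10 = 160
x = Dx/D = 120/-20 = -6
y = Dy/D = 160/-20 = -8

x = -6, y = -8


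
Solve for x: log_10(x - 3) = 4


Convert to exponential form: x - 3 = 10^4 = 10000
x = 10000 + 3 = 10003
Check: log_10(10003 - 3) = log_10(10000) = log_10(10000) = 4 ✓

x = 10003


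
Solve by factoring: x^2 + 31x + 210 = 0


We need two numbers that multiply to 210 and add to 31.
Those numbers are 10 and 21 (since 10 * 21 = 210 and 10 + 21 = 31).
So x^2 + 31x + 210 = (x + 10)(x + 21) = 0
Setting each factor to zero: x = -10 or x = -21

x = -21, x = -10


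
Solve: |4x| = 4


An absolute value equation |expr| = 4 gives two cases:
Case 1: 4x = 4
  4x = 4, so x = 1
Case 2: 4x = -4
  4x = -4, so x = -1

x = -1, x = 1


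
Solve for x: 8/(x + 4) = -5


Multiply both sides by (x + 4): 8 = -5(x + 4)
Distribute: 8 = -5x - 20
-5x = 8 + 20 = 28
x = -28/5

x = -28/5


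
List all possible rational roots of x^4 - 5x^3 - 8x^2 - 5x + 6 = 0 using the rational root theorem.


Rational root theorem: possible roots are ±p/q where:
  p divides the constant term (6): p ∈ {1, 2, 3, 6}
  q divides the leading coefficient (1): q ∈ {1}

All possible rational roots: -6, -3, -2, -1, 1, 2, 3, 6

-6, -3, -2, -1, 1, 2, 3, 6


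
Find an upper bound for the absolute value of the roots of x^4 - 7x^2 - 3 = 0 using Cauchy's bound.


Cauchy's bound: all roots r satisfy |r| <= 1 + max(|a_i/a_n|) for i = 0,...,n-1
where a_n is the leading coefficient.

Coefficients: [1, 0, -7, 0, -3]
Leading coefficient a_n = 1
Ratios |a_i/a_n|: 0, 7, 0, 3
Maximum ratio: 7
Cauchy's bound: |r| <= 1 + 7 = 8

Upper bound = 8


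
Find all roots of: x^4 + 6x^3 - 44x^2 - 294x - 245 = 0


Let p(x) = x^4 + 6x^3 - 44x^2 - 294x - 245. By the rational root theorem (leading coefficient 1), any rational root is an integer divisor of 245: try ±1, ±2, ... in turn.
Test x = 1: value = -576 ≠ 0.
Test x = -1: value = 0 ✓, so (x + 1) is a factor.
Synthetic division by (x + 1): bring down 1; 1(-1) + 6 = 5; 5(-1) - 44 = -49; (-49)(-1) - 294 = -245; (-245)(-1) - 245 = 0 → quotient x^3 + 5x^2 - 49x - 245, remainder 0.
Continue with the quotient x^3 + 5x^2 - 49x - 245 (candidates must divide 245; re-test x = -1 first in case it repeats).
Test x = -1: value = -192 ≠ 0.
Test x = 5: value = -240 ≠ 0.
Test x = -5: value = 0 ✓, so (x + 5) is a factor.
Synthetic division by (x + 5): bring down 1; 1(-5) + 5 = 0; 0(-5) - 49 = -49; (-49)(-5) - 245 = 0 → quotient x^2 - 49, remainder 0.
Solve the quadratic x^2 - 49 = 0: discriminant = 0^2 - 4(1)(-49) = 0 + 196 = 196.
sqrt(196) = 14, so x = (0 ± 14)/2: x = 7 or x = -7.
Collecting all roots found:

x = -7, x = -5, x = -1, x = 7


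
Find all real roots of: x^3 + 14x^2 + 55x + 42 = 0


Let p(x) = x^3 + 14x^2 + 55x + 42. By the rational root theorem (leading coefficient 1), any rational root is an integer divisor of 42: try ±1, ±2, ... in turn.
Test x = 1: value = 112 ≠ 0.
Test x = -1: value = 0 ✓, so (x + 1) is a factor.
Synthetic division by (x + 1): bring down 1; 1(-1) + 14 = 13; 13(-1) + 55 = 42; 42(-1) + 42 = 0 → quotient x^2 + 13x + 42, remainder 0.
Solve the quadratic x^2 + 13x + 42 = 0: discriminant = 13^2 - 4(1)(42) = 169 - 168 = 1.
sqrt(1) = 1, so x = (-13 ± 1)/2: x = -6 or x = -7.

x = -7, x = -6, x = -1


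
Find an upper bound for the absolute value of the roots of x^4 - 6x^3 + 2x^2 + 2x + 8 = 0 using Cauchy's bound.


Cauchy's bound: all roots r satisfy |r| <= 1 + max(|a_i/a_n|) for i = 0,...,n-1
where a_n is the leading coefficient.

Coefficients: [1, -6, 2, 2, 8]
Leading coefficient a_n = 1
Ratios |a_i/a_n|: 6, 2, 2, 8
Maximum ratio: 8
Cauchy's bound: |r| <= 1 + 8 = 9

Upper bound = 9


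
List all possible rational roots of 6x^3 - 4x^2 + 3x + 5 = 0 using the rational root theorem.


Rational root theorem: possible roots are ±p/q where:
  p divides the constant term (5): p ∈ {1, 5}
  q divides the leading coefficient (6): q ∈ {1, 2, 3, 6}

All possible rational roots: -5, -5/2, -5/3, -1, -5/6, -1/2, -1/3, -1/6, 1/6, 1/3, 1/2, 5/6, 1, 5/3, 5/2, 5

-5, -5/2, -5/3, -1, -5/6, -1/2, -1/3, -1/6, 1/6, 1/3, 1/2, 5/6, 1, 5/3, 5/2, 5


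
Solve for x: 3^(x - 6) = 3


Express both sides with the same base.
3 = 3^1
Since the bases match, equate exponents: x - 6 = 1
So x = 1 - (-6) = 7

x = 7


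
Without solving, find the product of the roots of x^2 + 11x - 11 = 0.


By Vieta's formulas for ax^2 + bx + c = 0:
  Sum of roots = -b/a
  Product of roots = c/a

Here a = 1, b = 11, c = -11
Sum = -(11)/1 = -11
Product = -11/1 = -11

Product = -11


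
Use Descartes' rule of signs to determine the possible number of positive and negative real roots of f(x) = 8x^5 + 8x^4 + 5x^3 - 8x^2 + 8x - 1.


Descartes' rule of signs:

For positive roots, count sign changes in f(x) = 8x^5 + 8x^4 + 5x^3 - 8x^2 + 8x - 1:
Signs of coefficients: +, +, +, -, +, -
Number of sign changes: 3
Possible positive real roots: 3, 1

For negative roots, examine f(-x) = -8x^5 + 8x^4 - 5x^3 - 8x^2 - 8x - 1:
Signs of coefficients: -, +, -, -, -, -
Number of sign changes: 2
Possible negative real roots: 2, 0

Positive roots: 3 or 1; Negative roots: 2 or 0


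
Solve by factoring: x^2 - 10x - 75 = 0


We need two numbers that multiply to -75 and add to -10.
Those numbers are 5 and -15 (since 5 * (-15) = -75 and 5 + (-15) = -10).
So x^2 - 10x - 75 = (x + 5)(x - 15) = 0
Setting each factor to zero: x = -5 or x = 15

x = -5, x = 15


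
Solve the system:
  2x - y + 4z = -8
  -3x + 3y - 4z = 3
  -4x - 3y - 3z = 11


Using Cramer's rule. Expand each determinant along the first row.
D  = 2*[3*(-3) - (-4)*(-3)] - (-1)*[(-3)*(-3) - (-4)*(-4)] + 4*[(-3)*(-3) - 3*(-4)]
  = 2*(-21) - (-1)*(-7) + 4*(21) = 35
Dx = (-8)*[3*(-3) - (-4)*(-3)] - (-1)*[3*(-3) - (-4)*11] + 4*[3*(-3) - 3*11]
  = (-8)*(-21) - (-1)*(35) + 4*(-42) = 35
Dy = 2*[3*(-3) - (-4)*11] - (-8)*[(-3)*(-3) - (-4)*(-4)] + 4*[(-3)*11 - 3*(-4)]
  = 2*(35) - (-8)*(-7) + 4*(-21) = -70
Dz = 2*[3*11 - 3*(-3)] - (-1)*[(-3)*11 - 3*(-4)] + (-8)*[(-3)*(-3) - 3*(-4)]
  = 2*(42) - (-1)*(-21) + (-8)*(21) = -105
x = Dx/D = 35/35 = 1, y = Dy/D = -70/35 = -2, z = Dz/D = -105/35 = -3
Check eq1: (2)(1) + (-1)(-2) + (4)(-3) = -8 = -8 ✓
Check eq2: (-3)(1) + (3)(-2) + (-4)(-3) = 3 = 3 ✓
Check eq3: (-4)(1) + (-3)(-2) + (-3)(-3) = 11 = 11 ✓

x = 1, y = -2, z = -3


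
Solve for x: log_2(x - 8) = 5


Convert to exponential form: x - 8 = 2^5 = 32
x = 32 + 8 = 40
Check: log_2(40 - 8) = log_2(32) = log_2(32) = 5 ✓

x = 40


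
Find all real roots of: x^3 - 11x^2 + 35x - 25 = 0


Let p(x) = x^3 - 11x^2 + 35x - 25. By the rational root theorem (leading coefficient 1), any rational root is an integer divisor of 25: try ±1, ±2, ... in turn.
Test x = 1: value = 0 ✓, so (x - 1) is a factor.
Synthetic division by (x - 1): bring down 1; 1(1) - 11 = -10; (-10)(1) + 35 = 25; 25(1) - 25 = 0 → quotient x^2 - 10x + 25, remainder 0.
Solve the quadratic x^2 - 10x + 25 = 0: discriminant = (-10)^2 - 4(1)(25) = 100 - 100 = 0.
Discriminant = 0, so a double root: x = 10/2 = 5.

x = 1, x = 5 (multiplicity 2)


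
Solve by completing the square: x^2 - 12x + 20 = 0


Start: x^2 - 12x + 20 = 0
Move constant: x^2 - 12x = -20
Half of -12 is -6, squared is 36
Add 36 to both sides: x^2 - 12x + 36 = 16
(x - 6)^2 = 16
x - 6 = ±4
x = 6 + 4 = 10 or x = 6 - 4 = 2

x = 2, x = 10


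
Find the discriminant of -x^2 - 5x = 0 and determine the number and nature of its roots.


For ax^2 + bx + c = 0, discriminant D = b^2 - 4ac
Here a = -1, b = -5, c = 0
D = (-5)^2 - 4(-1)(0) = 25 - 0 = 25

D = 25 > 0 and is a perfect square (sqrt = 5)
The equation has 2 distinct real rational roots.

Discriminant = 25, 2 distinct real rational roots


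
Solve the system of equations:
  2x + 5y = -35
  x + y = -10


Using Cramer's rule:
Determinant D = (2)(1) - (1)(5) = 2 - 5 = -3
Dx = (-35)(1) - (-10)(5) = -35 + 50 = 15
Dy = (2)(-10) - (1)(-35) = -20 + 35 = 15
x = Dx/D = 15/-3 = -5
y = Dy/D = 15/-3 = -5

x = -5, y = -5


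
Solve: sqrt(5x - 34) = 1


Square both sides: 5x - 34 = 1^2 = 1
5x = 1 + 34 = 35
x = 7
Check: sqrt(5*7 - 34) = sqrt(1) = 1 ✓

x = 7


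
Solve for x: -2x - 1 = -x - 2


Starting with: -2x - 1 = -x - 2
Move all x terms to left: (-2 + 1)x = -2 + 1
Simplify: -x = -1
Divide both sides by -1: x = 1

x = 1


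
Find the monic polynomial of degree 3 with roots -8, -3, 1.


A monic polynomial with roots -8, -3, 1 is:
p(x) = (x + 8)(x + 3)(x - 1)
After multiplying by (x + 8): x + 8
After multiplying by (x + 3): x^2 + 11x + 24
After multiplying by (x - 1): x^3 + 10x^2 + 13x - 24

x^3 + 10x^2 + 13x - 24


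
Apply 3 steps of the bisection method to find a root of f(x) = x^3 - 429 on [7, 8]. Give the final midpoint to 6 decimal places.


f(x) = x^3 - 429
f(7) = -86 < 0
f(8) = 83 > 0

Step 1: midpoint = (7.000000 + 8.000000)/2 = 7.500000
  f(7.500000) = -7.125000
  f(mid) < 0, so root is in [7.500000, 8.000000]

Step 2: midpoint = (7.500000 + 8.000000)/2 = 7.750000
  f(7.750000) = 36.484375
  f(mid) > 0, so root is in [7.500000, 7.750000]

Step 3: midpoint = (7.500000 + 7.750000)/2 = 7.625000
  f(7.625000) = 14.322266
  f(mid) > 0, so root is in [7.500000, 7.625000]

midpoint = 7.625000


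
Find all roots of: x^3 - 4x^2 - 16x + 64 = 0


Let p(x) = x^3 - 4x^2 - 16x + 64. By the rational root theorem (leading coefficient 1), any rational root is an integer divisor of 64: try ±1, ±2, ... in turn.
Test x = 1: value = 45 ≠ 0.
Test x = -1: value = 75 ≠ 0.
Test x = 2: value = 24 ≠ 0.
Test x = -2: value = 72 ≠ 0.
Test x = 4: value = 0 ✓, so (x - 4) is a factor.
Synthetic division by (x - 4): bring down 1; 1(4) - 4 = 0; 0(4) - 16 = -16; (-16)(4) + 64 = 0 → quotient x^2 - 16, remainder 0.
Solve the quadratic x^2 - 16 = 0: discriminant = 0^2 - 4(1)(-16) = 0 + 64 = 64.
sqrt(64) = 8, so x = (0 ± 8)/2: x = 4 or x = -4.
Collecting all roots found:

x = -4, x = 4 (multiplicity 2)


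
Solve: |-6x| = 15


An absolute value equation |expr| = 15 gives two cases:
Case 1: -6x = 15
  -6x = 15, so x = -5/2
Case 2: -6x = -15
  -6x = -15, so x = 5/2

x = -5/2, x = 5/2


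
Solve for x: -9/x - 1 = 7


Subtract -1 from both sides: -9/x = 8
Multiply both sides by x: -9 = 8 * x
Divide by 8: x = -9/8

x = -9/8


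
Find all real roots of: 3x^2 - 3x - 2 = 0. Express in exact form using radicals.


Using the quadratic formula: x = (-b ± sqrt(b^2 - 4ac)) / (2a)
Here a = 3, b = -3, c = -2
Discriminant = b^2 - 4ac = (-3)^2 - 4(3)(-2) = 9 + 24 = 33
Since discriminant = 33 > 0, there are two real roots.
x = (3 ± sqrt(33)) / 6
Numerically: x ≈ 1.4574 or x ≈ -0.4574

x = (3 + sqrt(33)) / 6 or x = (3 - sqrt(33)) / 6


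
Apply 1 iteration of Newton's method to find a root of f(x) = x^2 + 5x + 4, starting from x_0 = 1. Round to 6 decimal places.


Newton's method: x_(n+1) = x_n - f(x_n)/f'(x_n)
f(x) = x^2 + 5x + 4
f'(x) = 2x + 5

Iteration 1:
  f(1.000000) = 10.000000
  f'(1.000000) = 7.000000
  x_1 = 1.000000 - (10.000000)/(7.000000) = -0.428571

x_1 = -0.428571


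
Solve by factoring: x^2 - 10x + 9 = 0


We need two numbers that multiply to 9 and add to -10.
Those numbers are -1 and -9 (since (-1) * (-9) = 9 and (-1) + (-9) = -10).
So x^2 - 10x + 9 = (x - 1)(x - 9) = 0
Setting each factor to zero: x = 1 or x = 9

x = 1, x = 9


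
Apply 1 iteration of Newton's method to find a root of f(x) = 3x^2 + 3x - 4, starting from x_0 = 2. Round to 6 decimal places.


Newton's method: x_(n+1) = x_n - f(x_n)/f'(x_n)
f(x) = 3x^2 + 3x - 4
f'(x) = 6x + 3

Iteration 1:
  f(2.000000) = 14.000000
  f'(2.000000) = 15.000000
  x_1 = 2.000000 - (14.000000)/(15.000000) = 1.066667

x_1 = 1.066667


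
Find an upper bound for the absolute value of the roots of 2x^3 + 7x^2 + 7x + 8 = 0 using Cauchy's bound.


Cauchy's bound: all roots r satisfy |r| <= 1 + max(|a_i/a_n|) for i = 0,...,n-1
where a_n is the leading coefficient.

Coefficients: [2, 7, 7, 8]
Leading coefficient a_n = 2
Ratios |a_i/a_n|: 7/2, 7/2, 4
Maximum ratio: 4
Cauchy's bound: |r| <= 1 + 4 = 5

Upper bound = 5


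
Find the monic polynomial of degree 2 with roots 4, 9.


A monic polynomial with roots 4, 9 is:
p(x) = (x - 4)(x - 9)
After multiplying by (x - 4): x - 4
After multiplying by (x - 9): x^2 - 13x + 36

x^2 - 13x + 36


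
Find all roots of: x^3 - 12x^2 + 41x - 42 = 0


Let p(x) = x^3 - 12x^2 + 41x - 42. By the rational root theorem (leading coefficient 1), any rational root is an integer divisor of 42: try ±1, ±2, ... in turn.
Test x = 1: value = -12 ≠ 0.
Test x = -1: value = -96 ≠ 0.
Test x = 2: value = 0 ✓, so (x - 2) is a factor.
Synthetic division by (x - 2): bring down 1; 1(2) - 12 = -10; (-10)(2) + 41 = 21; 21(2) - 42 = 0 → quotient x^2 - 10x + 21, remainder 0.
Solve the quadratic x^2 - 10x + 21 = 0: discriminant = (-10)^2 - 4(1)(21) = 100 - 84 = 16.
sqrt(16) = 4, so x = (10 ± 4)/2: x = 7 or x = 3.
Collecting all roots found:

x = 2, x = 3, x = 7


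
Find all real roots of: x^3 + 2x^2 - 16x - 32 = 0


Let p(x) = x^3 + 2x^2 - 16x - 32. By the rational root theorem (leading coefficient 1), any rational root is an integer divisor of 32: try ±1, ±2, ... in turn.
Test x = 1: value = -45 ≠ 0.
Test x = -1: value = -15 ≠ 0.
Test x = 2: value = -48 ≠ 0.
Test x = -2: value = 0 ✓, so (x + 2) is a factor.
Synthetic division by (x + 2): bring down 1; 1(-2) + 2 = 0; 0(-2) - 16 = -16; (-16)(-2) - 32 = 0 → quotient x^2 - 16, remainder 0.
Solve the quadratic x^2 - 16 = 0: discriminant = 0^2 - 4(1)(-16) = 0 + 64 = 64.
sqrt(64) = 8, so x = (0 ± 8)/2: x = 4 or x = -4.

x = -4, x = -2, x = 4


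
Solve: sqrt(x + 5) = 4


Square both sides: x + 5 = 4^2 = 16
x = 16 - 5 = 11
x = 11
Check: sqrt(1*11 + 5) = sqrt(16) = 4 ✓

x = 11


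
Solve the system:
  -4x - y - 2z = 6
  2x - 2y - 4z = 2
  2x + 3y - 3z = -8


Using Cramer's rule. Expand each determinant along the first row.
D  = (-4)*[(-2)*(-3) - (-4)*3] - (-1)*[2*(-3) - (-4)*2] + (-2)*[2*3 - (-2)*2]
  = (-4)*(18) - (-1)*(2) + (-2)*(10) = -90
Dx = 6*[(-2)*(-3) - (-4)*3] - (-1)*[2*(-3) - (-4)*(-8)] + (-2)*[2*3 - (-2)*(-8)]
  = 6*(18) - (-1)*(-38) + (-2)*(-10) = 90
Dy = (-4)*[2*(-3) - (-4)*(-8)] - 6*[2*(-3) - (-4)*2] + (-2)*[2*(-8) - 2*2]
  = (-4)*(-38) - 6*(2) + (-2)*(-20) = 180
Dz = (-4)*[(-2)*(-8) - 2*3] - (-1)*[2*(-8) - 2*2] + 6*[2*3 - (-2)*2]
  = (-4)*(10) - (-1)*(-20) + 6*(10) = 0
x = Dx/D = 90/-90 = -1, y = Dy/D = 180/-90 = -2, z = Dz/D = 0/-90 = 0
Check eq1: (-4)(-1) + (-1)(-2) + (-2)(0) = 6 = 6 ✓
Check eq2: (2)(-1) + (-2)(-2) + (-4)(0) = 2 = 2 ✓
Check eq3: (2)(-1) + (3)(-2) + (-3)(0) = -8 = -8 ✓

x = -1, y = -2, z = 0


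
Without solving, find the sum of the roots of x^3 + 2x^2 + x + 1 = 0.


By Vieta's formulas for x^3 + bx^2 + cx + d = 0:
  r1 + r2 + r3 = -b/a = -2
  r1*r2 + r1*r3 + r2*r3 = c/a = 1
  r1*r2*r3 = -d/a = -1


Sum = -2


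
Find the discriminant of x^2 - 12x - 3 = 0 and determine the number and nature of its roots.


For ax^2 + bx + c = 0, discriminant D = b^2 - 4ac
Here a = 1, b = -12, c = -3
D = (-12)^2 - 4(1)(-3) = 144 + 12 = 156

D = 156 > 0 but not a perfect square
The equation has 2 distinct real irrational roots.

Discriminant = 156, 2 distinct real irrational roots


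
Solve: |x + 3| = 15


An absolute value equation |expr| = 15 gives two cases:
Case 1: x + 3 = 15
  x = 12, so x = 12
Case 2: x + 3 = -15
  x = -18, so x = -18

x = -18, x = 12


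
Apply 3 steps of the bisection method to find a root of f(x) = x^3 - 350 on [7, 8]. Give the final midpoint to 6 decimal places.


f(x) = x^3 - 350
f(7) = -7 < 0
f(8) = 162 > 0

Step 1: midpoint = (7.000000 + 8.000000)/2 = 7.500000
  f(7.500000) = 71.875000
  f(mid) > 0, so root is in [7.000000, 7.500000]

Step 2: midpoint = (7.000000 + 7.500000)/2 = 7.250000
  f(7.250000) = 31.078125
  f(mid) > 0, so root is in [7.000000, 7.250000]

Step 3: midpoint = (7.000000 + 7.250000)/2 = 7.125000
  f(7.125000) = 11.705078
  f(mid) > 0, so root is in [7.000000, 7.125000]

midpoint = 7.125000


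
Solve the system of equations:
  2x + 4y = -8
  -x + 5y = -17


Using Cramer's rule:
Determinant D = (2)(5) - (-1)(4) = 10 + 4 = 14
Dx = (-8)(5) - (-17)(4) = -40 + 68 = 28
Dy = (2)(-17) - (-1)(-8) = -34 - 8 = -42
x = Dx/D = 28/14 = 2
y = Dy/D = -42/14 = -3

x = 2, y = -3


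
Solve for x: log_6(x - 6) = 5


Convert to exponential form: x - 6 = 6^5 = 7776
x = 7776 + 6 = 7782
Check: log_6(7782 - 6) = log_6(7776) = log_6(7776) = 5 ✓

x = 7782


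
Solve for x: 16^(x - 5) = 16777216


Express both sides with the same base.
16777216 = 16^6
Since the bases match, equate exponents: x - 5 = 6
So x = 6 - (-5) = 11

x = 11


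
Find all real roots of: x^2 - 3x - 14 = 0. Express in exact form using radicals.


Using the quadratic formula: x = (-b ± sqrt(b^2 - 4ac)) / (2a)
Here a = 1, b = -3, c = -14
Discriminant = b^2 - 4ac = (-3)^2 - 4(1)(-14) = 9 + 56 = 65
Since discriminant = 65 > 0, there are two real roots.
x = (3 ± sqrt(65)) / 2
Numerically: x ≈ 5.5311 or x ≈ -2.5311

x = (3 + sqrt(65)) / 2 or x = (3 - sqrt(65)) / 2


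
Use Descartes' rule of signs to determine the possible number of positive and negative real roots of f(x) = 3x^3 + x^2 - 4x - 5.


Descartes' rule of signs:

For positive roots, count sign changes in f(x) = 3x^3 + x^2 - 4x - 5:
Signs of coefficients: +, +, -, -
Number of sign changes: 1
Possible positive real roots: 1

For negative roots, examine f(-x) = -3x^3 + x^2 + 4x - 5:
Signs of coefficients: -, +, +, -
Number of sign changes: 2
Possible negative real roots: 2, 0

Positive roots: 1; Negative roots: 2 or 0


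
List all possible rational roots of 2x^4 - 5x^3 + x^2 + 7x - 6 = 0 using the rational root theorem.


Rational root theorem: possible roots are ±p/q where:
  p divides the constant term (-6): p ∈ {1, 2, 3, 6}
  q divides the leading coefficient (2): q ∈ {1, 2}

All possible rational roots: -6, -3, -2, -3/2, -1, -1/2, 1/2, 1, 3/2, 2, 3, 6

-6, -3, -2, -3/2, -1, -1/2, 1/2, 1, 3/2, 2, 3, 6


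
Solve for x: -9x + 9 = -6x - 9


Starting with: -9x + 9 = -6x - 9
Move all x terms to left: (-9 + 6)x = -9 - 9
Simplify: -3x = -18
Divide both sides by -3: x = 6

x = 6


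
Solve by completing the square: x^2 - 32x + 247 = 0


Start: x^2 - 32x + 247 = 0
Move constant: x^2 - 32x = -247
Half of -32 is -16, squared is 256
Add 256 to both sides: x^2 - 32x + 256 = 9
(x - 16)^2 = 9
x - 16 = ±3
x = 16 + 3 = 19 or x = 16 - 3 = 13

x = 13, x = 19


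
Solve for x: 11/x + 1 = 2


Subtract 1 from both sides: 11/x = 1
Multiply both sides by x: 11 = 1 * x
Divide by 1: x = 11

x = 11


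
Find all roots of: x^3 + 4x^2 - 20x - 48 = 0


Let p(x) = x^3 + 4x^2 - 20x - 48. By the rational root theorem (leading coefficient 1), any rational root is an integer divisor of 48: try ±1, ±2, ... in turn.
Test x = 1: value = -63 ≠ 0.
Test x = -1: value = -25 ≠ 0.
Test x = 2: value = -64 ≠ 0.
Test x = -2: value = 0 ✓, so (x + 2) is a factor.
Synthetic division by (x + 2): bring down 1; 1(-2) + 4 = 2; 2(-2) - 20 = -24; (-24)(-2) - 48 = 0 → quotient x^2 + 2x - 24, remainder 0.
Solve the quadratic x^2 + 2x - 24 = 0: discriminant = 2^2 - 4(1)(-24) = 4 + 96 = 100.
sqrt(100) = 10, so x = (-2 ± 10)/2: x = 4 or x = -6.
Collecting all roots found:

x = -6, x = -2, x = 4


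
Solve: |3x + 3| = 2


An absolute value equation |expr| = 2 gives two cases:
Case 1: 3x + 3 = 2
  3x = -1, so x = -1/3
Case 2: 3x + 3 = -2
  3x = -5, so x = -5/3

x = -5/3, x = -1/3


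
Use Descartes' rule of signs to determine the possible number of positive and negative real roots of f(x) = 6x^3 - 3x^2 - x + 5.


Descartes' rule of signs:

For positive roots, count sign changes in f(x) = 6x^3 - 3x^2 - x + 5:
Signs of coefficients: +, -, -, +
Number of sign changes: 2
Possible positive real roots: 2, 0

For negative roots, examine f(-x) = -6x^3 - 3x^2 + x + 5:
Signs of coefficients: -, -, +, +
Number of sign changes: 1
Possible negative real roots: 1

Positive roots: 2 or 0; Negative roots: 1


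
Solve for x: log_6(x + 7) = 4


Convert to exponential form: x + 7 = 6^4 = 1296
x = 1296 - 7 = 1289
Check: log_6(1289 + 7) = log_6(1296) = log_6(1296) = 4 ✓

x = 1289


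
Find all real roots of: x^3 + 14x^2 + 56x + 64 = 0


Let p(x) = x^3 + 14x^2 + 56x + 64. By the rational root theorem (leading coefficient 1), any rational root is an integer divisor of 64: try ±1, ±2, ... in turn.
Test x = 1: value = 135 ≠ 0.
Test x = -1: value = 21 ≠ 0.
Test x = 2: value = 240 ≠ 0.
Test x = -2: value = 0 ✓, so (x + 2) is a factor.
Synthetic division by (x + 2): bring down 1; 1(-2) + 14 = 12; 12(-2) + 56 = 32; 32(-2) + 64 = 0 → quotient x^2 + 12x + 32, remainder 0.
Solve the quadratic x^2 + 12x + 32 = 0: discriminant = 12^2 - 4(1)(32) = 144 - 128 = 16.
sqrt(16) = 4, so x = (-12 ± 4)/2: x = -4 or x = -8.

x = -8, x = -4, x = -2
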